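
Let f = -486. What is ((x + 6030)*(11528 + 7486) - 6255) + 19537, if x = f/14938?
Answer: 856448445836/7469 ≈ 1.1467e+8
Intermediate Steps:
x = -243/7469 (x = -486/14938 = -486*1/14938 = -243/7469 ≈ -0.032534)
((x + 6030)*(11528 + 7486) - 6255) + 19537 = ((-243/7469 + 6030)*(11528 + 7486) - 6255) + 19537 = ((45037827/7469)*19014 - 6255) + 19537 = (856349242578/7469 - 6255) + 19537 = 856302523983/7469 + 19537 = 856448445836/7469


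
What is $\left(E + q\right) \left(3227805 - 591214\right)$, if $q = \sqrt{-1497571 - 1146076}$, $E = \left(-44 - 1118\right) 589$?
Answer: $-1804530339038 + 2636591 i \sqrt{2643647} \approx -1.8045 \cdot 10^{12} + 4.2869 \cdot 10^{9} i$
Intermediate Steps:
$E = -684418$ ($E = \left(-1162\right) 589 = -684418$)
$q = i \sqrt{2643647}$ ($q = \sqrt{-2643647} = i \sqrt{2643647} \approx 1625.9 i$)
$\left(E + q\right) \left(3227805 - 591214\right) = \left(-684418 + i \sqrt{2643647}\right) \left(3227805 - 591214\right) = \left(-684418 + i \sqrt{2643647}\right) 2636591 = -1804530339038 + 2636591 i \sqrt{2643647}$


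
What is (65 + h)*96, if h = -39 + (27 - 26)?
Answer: 2592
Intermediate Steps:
h = -38 (h = -39 + 1 = -38)
(65 + h)*96 = (65 - 38)*96 = 27*96 = 2592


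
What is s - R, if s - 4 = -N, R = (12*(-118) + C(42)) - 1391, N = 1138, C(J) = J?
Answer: 1631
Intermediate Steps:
R = -2765 (R = (12*(-118) + 42) - 1391 = (-1416 + 42) - 1391 = -1374 - 1391 = -2765)
s = -1134 (s = 4 - 1*1138 = 4 - 1138 = -1134)
s - R = -1134 - 1*(-2765) = -1134 + 2765 = 1631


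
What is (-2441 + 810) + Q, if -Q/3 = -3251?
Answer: 8122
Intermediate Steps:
Q = 9753 (Q = -3*(-3251) = 9753)
(-2441 + 810) + Q = (-2441 + 810) + 9753 = -1631 + 9753 = 8122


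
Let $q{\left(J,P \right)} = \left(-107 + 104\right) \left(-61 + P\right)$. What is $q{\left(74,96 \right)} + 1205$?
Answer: $1100$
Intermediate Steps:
$q{\left(J,P \right)} = 183 - 3 P$ ($q{\left(J,P \right)} = - 3 \left(-61 + P\right) = 183 - 3 P$)
$q{\left(74,96 \right)} + 1205 = \left(183 - 288\right) + 1205 = -105 + 1205 = 1100$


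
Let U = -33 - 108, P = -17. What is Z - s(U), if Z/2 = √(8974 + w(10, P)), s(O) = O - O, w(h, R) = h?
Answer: 4*√2246 ≈ 189.57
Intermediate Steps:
U = -141
s(O) = 0
Z = 4*√2246 (Z = 2*√(8974 + 10) = 2*√8984 = 2*(2*√2246) = 4*√2246 ≈ 189.57)
Z - s(U) = 4*√2246 - 1*0 = 4*√2246 + 0 = 4*√2246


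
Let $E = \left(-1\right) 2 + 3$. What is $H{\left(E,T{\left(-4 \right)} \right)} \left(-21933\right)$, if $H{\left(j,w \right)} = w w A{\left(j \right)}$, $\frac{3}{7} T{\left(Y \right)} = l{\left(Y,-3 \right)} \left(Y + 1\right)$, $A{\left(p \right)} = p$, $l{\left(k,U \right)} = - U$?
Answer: $-9672453$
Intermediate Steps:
$E = 1$ ($E = -2 + 3 = 1$)
$T{\left(Y \right)} = 7 + 7 Y$ ($T{\left(Y \right)} = \frac{7 \left(-1\right) \left(-3\right) \left(Y + 1\right)}{3} = \frac{7 \cdot 3 \left(1 + Y\right)}{3} = \frac{7 \left(3 + 3 Y\right)}{3} = 7 + 7 Y$)
$H{\left(j,w \right)} = j w^{2}$ ($H{\left(j,w \right)} = w w j = w^{2} j = j w^{2}$)
$H{\left(E,T{\left(-4 \right)} \right)} \left(-21933\right) = 1 \left(7 + 7 \left(-4\right)\right)^{2} \left(-21933\right) = 1 \left(7 - 28\right)^{2} \left(-21933\right) = 1 \left(-21\right)^{2} \left(-21933\right) = 1 \cdot 441 \left(-21933\right) = 441 \left(-21933\right) = -9672453$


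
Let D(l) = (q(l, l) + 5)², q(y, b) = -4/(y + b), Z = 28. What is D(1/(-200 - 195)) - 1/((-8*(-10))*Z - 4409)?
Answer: 1370862226/2169 ≈ 6.3203e+5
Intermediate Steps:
q(y, b) = -4/(b + y)
D(l) = (5 - 2/l)² (D(l) = (-4/(l + l) + 5)² = (-4*1/(2*l) + 5)² = (-2/l + 5)² = (5 - 2/l)²)
D(1/(-200 - 195)) - 1/((-8*(-10))*Z - 4409) = (-2 + 5/(-200 - 195))²/(1/(-200 - 195))² - 1/(-8*(-10)*28 - 4409) = (-2 + 5/(-395))²/(1/(-395))² - 1/(80*28 - 4409) = (-2 + 5*(-1/395))²/(-1/395)² - 1/(2240 - 4409) = 156025*(-2 - 1/79)² - 1/(-2169) = 156025*(-159/79)² - 1*(-1/2169) = 156025*(25281/6241) + 1/2169 = 632025 + 1/2169 = 1370862226/2169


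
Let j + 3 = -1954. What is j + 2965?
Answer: 1008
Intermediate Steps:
j = -1957 (j = -3 - 1954 = -1957)
j + 2965 = -1957 + 2965 = 1008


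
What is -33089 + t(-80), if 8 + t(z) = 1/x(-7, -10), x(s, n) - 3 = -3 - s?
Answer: -231678/7 ≈ -33097.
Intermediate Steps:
x(s, n) = -s (x(s, n) = 3 + (-3 - s) = -s)
t(z) = -55/7 (t(z) = -8 + 1/(-1*(-7)) = -8 + 1/7 = -8 + ⅐ = -55/7)
-33089 + t(-80) = -33089 - 55/7 = -231678/7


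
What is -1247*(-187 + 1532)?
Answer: -1677215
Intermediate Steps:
-1247*(-187 + 1532) = -1247*1345 = -1677215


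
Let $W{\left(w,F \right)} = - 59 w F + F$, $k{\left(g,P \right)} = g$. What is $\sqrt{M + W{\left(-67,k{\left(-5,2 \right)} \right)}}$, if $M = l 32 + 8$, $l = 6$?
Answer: $i \sqrt{19570} \approx 139.89 i$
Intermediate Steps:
$W{\left(w,F \right)} = F - 59 F w$ ($W{\left(w,F \right)} = - 59 F w + F = F - 59 F w$)
$M = 200$ ($M = 6 \cdot 32 + 8 = 192 + 8 = 200$)
$\sqrt{M + W{\left(-67,k{\left(-5,2 \right)} \right)}} = \sqrt{200 - 5 \left(1 - -3953\right)} = \sqrt{200 - 5 \left(1 + 3953\right)} = \sqrt{200 - 19770} = \sqrt{-19570} = i \sqrt{19570}$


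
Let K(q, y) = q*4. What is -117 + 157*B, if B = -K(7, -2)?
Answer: -4513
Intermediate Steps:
K(q, y) = 4*q
B = -28 (B = -4*7 = -1*28 = -28)
-117 + 157*B = -117 + 157*(-28) = -117 - 4396 = -4513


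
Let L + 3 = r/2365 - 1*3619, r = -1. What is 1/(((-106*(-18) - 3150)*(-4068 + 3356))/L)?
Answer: -8566031/2091378960 ≈ -0.0040959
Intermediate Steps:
L = -8566031/2365 (L = -3 + (-1/2365 - 1*3619) = -3 + (-1*1/2365 - 3619) = -3 + (-1/2365 - 3619) = -3 - 8558936/2365 = -8566031/2365 ≈ -3622.0)
1/(((-106*(-18) - 3150)*(-4068 + 3356))/L) = 1/(((-106*(-18) - 3150)*(-4068 + 3356))/(-8566031/2365)) = 1/(((1908 - 3150)*(-712))*(-2365/8566031)) = 1/(-1242*(-712)*(-2365/8566031)) = 1/(884304*(-2365/8566031)) = 1/(-2091378960/8566031) = -8566031/2091378960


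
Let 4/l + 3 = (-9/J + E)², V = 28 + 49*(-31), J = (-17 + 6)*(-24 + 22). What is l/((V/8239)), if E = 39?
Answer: -2278672/153221337 ≈ -0.014872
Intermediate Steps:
J = 22 (J = -11*(-2) = 22)
V = -1491 (V = 28 - 1519 = -1491)
l = 1936/719349 (l = 4/(-3 + (-9/22 + 39)²) = 4/(-3 + (849/22)²) = 4/(-3 + 720801/484) = 4/(719349/484) = 4*(484/719349) = 1936/719349 ≈ 0.0026913)
l/((V/8239)) = 1936/(719349*((-1491/8239))) = 1936/(719349*((-1491*1/8239))) = 1936/(719349*(-213/1177)) = (1936/719349)*(-1177/213) = -2278672/153221337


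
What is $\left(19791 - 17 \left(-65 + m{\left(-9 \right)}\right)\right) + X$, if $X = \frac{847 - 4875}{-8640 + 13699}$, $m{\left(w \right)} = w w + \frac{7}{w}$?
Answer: $\frac{889285358}{45531} \approx 19531.0$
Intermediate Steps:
$m{\left(w \right)} = w^{2} + \frac{7}{w}$
$X = - \frac{4028}{5059} \approx -0.7962$
$\left(19791 - 17 \left(-65 + m{\left(-9 \right)}\right)\right) + X = \left(19791 - 17 \left(-65 + \frac{7 + \left(-9\right)^{3}}{-9}\right)\right) - \frac{4028}{5059} = \left(19791 - 17 \left(-65 - \frac{7 - 729}{9}\right)\right) - \frac{4028}{5059} = \left(19791 - 17 \left(-65 - - \frac{722}{9}\right)\right) - \frac{4028}{5059} = \left(19791 - 17 \left(-65 + \frac{722}{9}\right)\right) - \frac{4028}{5059} = \left(19791 - \frac{2329}{9}\right) - \frac{4028}{5059} = \frac{175790}{9} - \frac{4028}{5059} = \frac{889285358}{45531}$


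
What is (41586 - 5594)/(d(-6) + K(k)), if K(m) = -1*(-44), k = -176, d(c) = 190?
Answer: 17996/117 ≈ 153.81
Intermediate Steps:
K(m) = 44
(41586 - 5594)/(d(-6) + K(k)) = (41586 - 5594)/(190 + 44) = 35992/234 = 35992*(1/234) = 17996/117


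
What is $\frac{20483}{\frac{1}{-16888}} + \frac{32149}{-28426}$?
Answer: $- \frac{9833033945253}{28426} \approx -3.4592 \cdot 10^{8}$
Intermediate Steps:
$\frac{20483}{\frac{1}{-16888}} + \frac{32149}{-28426} = \frac{20483}{- \frac{1}{16888}} + 32149 \left(- \frac{1}{28426}\right) = 20483 \left(-16888\right) - \frac{32149}{28426} = -345916904 - \frac{32149}{28426} = - \frac{9833033945253}{28426}$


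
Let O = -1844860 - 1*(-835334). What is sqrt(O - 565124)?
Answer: 5*I*sqrt(62986) ≈ 1254.9*I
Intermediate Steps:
O = -1009526 (O = -1844860 + 835334 = -1009526)
sqrt(O - 565124) = sqrt(-1009526 - 565124) = sqrt(-1574650) = 5*I*sqrt(62986)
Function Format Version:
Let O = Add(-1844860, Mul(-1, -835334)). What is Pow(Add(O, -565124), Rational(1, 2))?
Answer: Mul(5, I, Pow(62986, Rational(1, 2))) ≈ Mul(1254.9, I)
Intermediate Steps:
O = -1009526 (O = Add(-1844860, 835334) = -1009526)
Pow(Add(O, -565124), Rational(1, 2)) = Pow(Add(-1009526, -565124), Rational(1, 2)) = Pow(-1574650, Rational(1, 2)) = Mul(5, I, Pow(62986, Rational(1, 2)))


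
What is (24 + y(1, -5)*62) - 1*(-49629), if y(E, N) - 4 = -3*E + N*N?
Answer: 51265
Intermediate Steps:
y(E, N) = 4 + N² - 3*E (y(E, N) = 4 + (-3*E + N*N) = 4 + (-3*E + N²) = 4 + (N² - 3*E) = 4 + N² - 3*E)
(24 + y(1, -5)*62) - 1*(-49629) = (24 + (4 + (-5)² - 3*1)*62) - 1*(-49629) = (24 + (4 + 25 - 3)*62) + 49629 = (24 + 26*62) + 49629 = (24 + 1612) + 49629 = 1636 + 49629 = 51265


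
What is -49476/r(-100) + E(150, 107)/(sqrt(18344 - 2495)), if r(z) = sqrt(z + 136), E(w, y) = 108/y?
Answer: -8246 + 12*sqrt(1761)/62809 ≈ -8246.0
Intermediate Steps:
r(z) = sqrt(136 + z)
-49476/r(-100) + E(150, 107)/(sqrt(18344 - 2495)) = -49476/sqrt(136 - 100) + (108/107)/(sqrt(18344 - 2495)) = -49476/(sqrt(36)) + (108*(1/107))/(sqrt(15849)) = -49476/6 + 108/(107*((3*sqrt(1761)))) = -49476*1/6 + 108*(sqrt(1761)/5283)/107 = -8246 + 12*sqrt(1761)/62809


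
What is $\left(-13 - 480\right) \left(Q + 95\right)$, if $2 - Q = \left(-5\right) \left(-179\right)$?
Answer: $393414$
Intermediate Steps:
$Q = -893$ ($Q = 2 - \left(-5\right) \left(-179\right) = 2 - 895 = -893$)
$\left(-13 - 480\right) \left(Q + 95\right) = \left(-13 - 480\right) \left(-893 + 95\right) = \left(-493\right) \left(-798\right) = 393414$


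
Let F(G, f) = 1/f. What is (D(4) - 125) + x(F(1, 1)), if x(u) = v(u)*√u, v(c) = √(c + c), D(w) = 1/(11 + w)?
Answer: -1874/15 + √2 ≈ -123.52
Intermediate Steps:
v(c) = √2*√c (v(c) = √(2*c) = √2*√c)
x(u) = u*√2 (x(u) = (√2*√u)*√u = u*√2)
(D(4) - 125) + x(F(1, 1)) = (1/(11 + 4) - 125) + √2/1 = (1/15 - 125) + 1*√2 = (1/15 - 125) + √2 = -1874/15 + √2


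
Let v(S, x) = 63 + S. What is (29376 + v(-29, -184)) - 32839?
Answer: -3429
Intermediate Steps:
(29376 + v(-29, -184)) - 32839 = (29376 + (63 - 29)) - 32839 = (29376 + 34) - 32839 = 29410 - 32839 = -3429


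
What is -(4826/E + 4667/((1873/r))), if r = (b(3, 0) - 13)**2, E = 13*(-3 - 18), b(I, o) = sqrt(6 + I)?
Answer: -118370002/511329 ≈ -231.49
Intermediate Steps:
E = -273 (E = 13*(-21) = -273)
r = 100 (r = (sqrt(6 + 3) - 13)**2 = (sqrt(9) - 13)**2 = (3 - 13)**2 = (-10)**2 = 100)
-(4826/E + 4667/((1873/r))) = -(4826/(-273) + 4667/((1873/100))) = -(4826*(-1/273) + 4667/((1873*(1/100)))) = -(-4826/273 + 4667/(1873/100)) = -(-4826/273 + 4667*(100/1873)) = -(-4826/273 + 466700/1873) = -1*118370002/511329 = -118370002/511329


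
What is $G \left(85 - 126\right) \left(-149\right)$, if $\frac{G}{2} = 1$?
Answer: $12218$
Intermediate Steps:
$G = 2$ ($G = 2 \cdot 1 = 2$)
$G \left(85 - 126\right) \left(-149\right) = 2 \left(85 - 126\right) \left(-149\right) = 2 \left(\left(-41\right) \left(-149\right)\right) = 2 \cdot 6109 = 12218$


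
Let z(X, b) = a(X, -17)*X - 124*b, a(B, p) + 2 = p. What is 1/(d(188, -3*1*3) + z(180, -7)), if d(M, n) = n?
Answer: -1/2561 ≈ -0.00039047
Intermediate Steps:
a(B, p) = -2 + p
z(X, b) = -124*b - 19*X (z(X, b) = (-2 - 17)*X - 124*b = -19*X - 124*b = -124*b - 19*X)
1/(d(188, -3*1*3) + z(180, -7)) = 1/(-3*1*3 + (-124*(-7) - 19*180)) = 1/(-3*3 + (868 - 3420)) = 1/(-9 - 2552) = 1/(-2561) = -1/2561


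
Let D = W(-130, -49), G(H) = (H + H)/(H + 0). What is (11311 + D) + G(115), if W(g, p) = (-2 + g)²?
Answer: 28737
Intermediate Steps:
G(H) = 2 (G(H) = (2*H)/H = 2)
D = 17424 (D = (-2 - 130)² = (-132)² = 17424)
(11311 + D) + G(115) = (11311 + 17424) + 2 = 28735 + 2 = 28737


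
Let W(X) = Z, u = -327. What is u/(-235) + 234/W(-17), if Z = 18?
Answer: 3382/235 ≈ 14.391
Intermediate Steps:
W(X) = 18
u/(-235) + 234/W(-17) = -327/(-235) + 234/18 = -327*(-1/235) + 234*(1/18) = 327/235 + 13 = 3382/235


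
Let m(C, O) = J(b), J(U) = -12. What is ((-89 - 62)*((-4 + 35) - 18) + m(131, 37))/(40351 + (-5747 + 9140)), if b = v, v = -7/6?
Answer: -1975/43744 ≈ -0.045149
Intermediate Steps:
v = -7/6 (v = -7*1/6 = -7/6 ≈ -1.1667)
b = -7/6 ≈ -1.1667
m(C, O) = -12
((-89 - 62)*((-4 + 35) - 18) + m(131, 37))/(40351 + (-5747 + 9140)) = ((-89 - 62)*((-4 + 35) - 18) - 12)/(40351 + (-5747 + 9140)) = (-151*(31 - 18) - 12)/(40351 + 3393) = (-151*13 - 12)/43744 = (-1963 - 12)*(1/43744) = -1975*1/43744 = -1975/43744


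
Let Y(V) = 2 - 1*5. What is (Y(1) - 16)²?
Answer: 361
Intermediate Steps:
Y(V) = -3 (Y(V) = 2 - 5 = -3)
(Y(1) - 16)² = (-3 - 16)² = (-19)² = 361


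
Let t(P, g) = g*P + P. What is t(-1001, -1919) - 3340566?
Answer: -1420648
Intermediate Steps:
t(P, g) = P + P*g (t(P, g) = P*g + P = P + P*g)
t(-1001, -1919) - 3340566 = -1001*(1 - 1919) - 3340566 = -1001*(-1918) - 3340566 = 1919918 - 3340566 = -1420648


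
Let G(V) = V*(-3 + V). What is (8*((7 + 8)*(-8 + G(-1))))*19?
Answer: -9120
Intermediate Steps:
(8*((7 + 8)*(-8 + G(-1))))*19 = (8*((7 + 8)*(-8 - (-3 - 1))))*19 = (8*(15*(-8 - 1*(-4))))*19 = (8*(15*(-8 + 4)))*19 = (8*(15*(-4)))*19 = (8*(-60))*19 = -480*19 = -9120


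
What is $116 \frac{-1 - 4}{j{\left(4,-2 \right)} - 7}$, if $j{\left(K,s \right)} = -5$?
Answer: $\frac{145}{3} \approx 48.333$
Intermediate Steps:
$116 \frac{-1 - 4}{j{\left(4,-2 \right)} - 7} = 116 \frac{-1 - 4}{-5 - 7} = 116 \left(- \frac{5}{-12}\right) = 116 \left(\left(-5\right) \left(- \frac{1}{12}\right)\right) = 116 \cdot \frac{5}{12} = \frac{145}{3}$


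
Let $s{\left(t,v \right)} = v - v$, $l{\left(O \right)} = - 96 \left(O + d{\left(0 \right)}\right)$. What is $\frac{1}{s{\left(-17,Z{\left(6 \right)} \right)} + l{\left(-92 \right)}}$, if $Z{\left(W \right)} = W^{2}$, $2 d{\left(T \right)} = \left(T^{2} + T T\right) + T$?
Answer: $\frac{1}{8832} \approx 0.00011322$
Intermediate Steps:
$d{\left(T \right)} = T^{2} + \frac{T}{2}$ ($d{\left(T \right)} = \frac{\left(T^{2} + T T\right) + T}{2} = \frac{\left(T^{2} + T^{2}\right) + T}{2} = \frac{2 T^{2} + T}{2} = \frac{T + 2 T^{2}}{2} = T^{2} + \frac{T}{2}$)
$l{\left(O \right)} = - 96 O$ ($l{\left(O \right)} = - 96 \left(O + 0 \left(\frac{1}{2} + 0\right)\right) = - 96 \left(O + 0 \cdot \frac{1}{2}\right) = - 96 \left(O + 0\right) = - 96 O$)
$s{\left(t,v \right)} = 0$
$\frac{1}{s{\left(-17,Z{\left(6 \right)} \right)} + l{\left(-92 \right)}} = \frac{1}{0 - -8832} = \frac{1}{0 + 8832} = \frac{1}{8832}$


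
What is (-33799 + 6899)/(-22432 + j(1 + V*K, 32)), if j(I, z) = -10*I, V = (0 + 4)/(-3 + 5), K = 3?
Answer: 13450/11251 ≈ 1.1954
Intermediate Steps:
V = 2 (V = 4/2 = 4*(½) = 2)
(-33799 + 6899)/(-22432 + j(1 + V*K, 32)) = (-33799 + 6899)/(-22432 - 10*(1 + 2*3)) = -26900/(-22432 - 10*(1 + 6)) = -26900/(-22432 - 10*7) = -26900/(-22432 - 70) = -26900/(-22502) = -26900*(-1/22502) = 13450/11251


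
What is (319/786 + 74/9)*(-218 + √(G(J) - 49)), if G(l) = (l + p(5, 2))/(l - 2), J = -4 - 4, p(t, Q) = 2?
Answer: -2217605/1179 + 44759*I*√10/2358 ≈ -1880.9 + 60.026*I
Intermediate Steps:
J = -8
G(l) = (2 + l)/(-2 + l) (G(l) = (l + 2)/(l - 2) = (2 + l)/(-2 + l))
(319/786 + 74/9)*(-218 + √(G(J) - 49)) = (319/786 + 74/9)*(-218 + √((2 - 8)/(-2 - 8) - 49)) = (319*(1/786) + 74*(⅑))*(-218 + √(-6/(-10) - 49)) = (319/786 + 74/9)*(-218 + √(-⅒*(-6) - 49)) = 20345*(-218 + √(⅗ - 49))/2358 = 20345*(-218 + √(-242/5))/2358 = 20345*(-218 + 11*I*√10/5)/2358 = -2217605/1179 + 44759*I*√10/2358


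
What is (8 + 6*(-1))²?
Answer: 4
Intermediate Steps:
(8 + 6*(-1))² = (8 - 6)² = 2² = 4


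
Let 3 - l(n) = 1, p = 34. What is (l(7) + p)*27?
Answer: 972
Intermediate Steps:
l(n) = 2 (l(n) = 3 - 1*1 = 3 - 1 = 2)
(l(7) + p)*27 = (2 + 34)*27 = 36*27 = 972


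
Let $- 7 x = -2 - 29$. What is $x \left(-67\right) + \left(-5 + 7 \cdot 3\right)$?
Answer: $- \frac{1965}{7} \approx -280.71$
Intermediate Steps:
$x = \frac{31}{7}$ ($x = - \frac{-2 - 29}{7} = \left(- \frac{1}{7}\right) \left(-31\right) = \frac{31}{7} \approx 4.4286$)
$x \left(-67\right) + \left(-5 + 7 \cdot 3\right) = \frac{31}{7} \left(-67\right) + \left(-5 + 7 \cdot 3\right) = - \frac{2077}{7} + \left(-5 + 21\right) = - \frac{2077}{7} + 16 = - \frac{1965}{7}$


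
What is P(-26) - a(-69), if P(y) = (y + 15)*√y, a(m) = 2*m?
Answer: 138 - 11*I*√26 ≈ 138.0 - 56.089*I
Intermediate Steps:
P(y) = √y*(15 + y) (P(y) = (15 + y)*√y = √y*(15 + y))
P(-26) - a(-69) = √(-26)*(15 - 26) - 2*(-69) = (I*√26)*(-11) - 1*(-138) = -11*I*√26 + 138 = 138 - 11*I*√26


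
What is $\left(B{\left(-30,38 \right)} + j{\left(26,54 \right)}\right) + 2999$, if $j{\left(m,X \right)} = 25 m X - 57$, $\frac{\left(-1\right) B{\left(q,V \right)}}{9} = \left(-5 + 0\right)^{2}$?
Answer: $37817$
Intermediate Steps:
$B{\left(q,V \right)} = -225$ ($B{\left(q,V \right)} = - 9 \left(-5 + 0\right)^{2} = - 9 \left(-5\right)^{2} = \left(-9\right) 25 = -225$)
$j{\left(m,X \right)} = -57 + 25 X m$ ($j{\left(m,X \right)} = 25 X m - 57 = -57 + 25 X m$)
$\left(B{\left(-30,38 \right)} + j{\left(26,54 \right)}\right) + 2999 = \left(-225 - \left(57 - 35100\right)\right) + 2999 = \left(-225 + \left(-57 + 35100\right)\right) + 2999 = \left(-225 + 35043\right) + 2999 = 34818 + 2999 = 37817$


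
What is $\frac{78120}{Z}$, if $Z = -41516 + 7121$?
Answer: $- \frac{5208}{2293} \approx -2.2713$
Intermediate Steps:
$Z = -34395$
$\frac{78120}{Z} = \frac{78120}{-34395} = 78120 \left(- \frac{1}{34395}\right) = - \frac{5208}{2293}$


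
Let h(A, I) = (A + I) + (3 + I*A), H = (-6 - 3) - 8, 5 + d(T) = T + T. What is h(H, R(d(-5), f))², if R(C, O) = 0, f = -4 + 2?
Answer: 196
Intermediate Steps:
d(T) = -5 + 2*T (d(T) = -5 + (T + T) = -5 + 2*T)
f = -2
H = -17 (H = -9 - 8 = -17)
h(A, I) = 3 + A + I + A*I (h(A, I) = (A + I) + (3 + A*I) = 3 + A + I + A*I)
h(H, R(d(-5), f))² = (3 - 17 + 0 - 17*0)² = (3 - 17 + 0 + 0)² = (-14)² = 196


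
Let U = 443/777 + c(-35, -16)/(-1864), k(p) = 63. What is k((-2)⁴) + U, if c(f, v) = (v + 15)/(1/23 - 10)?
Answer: 21084107393/331667112 ≈ 63.570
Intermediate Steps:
c(f, v) = -345/229 - 23*v/229 (c(f, v) = (15 + v)/(1/23 - 10) = (15 + v)/(-229/23) = (15 + v)*(-23/229) = -345/229 - 23*v/229)
U = 189079337/331667112 (U = 443/777 + (-345/229 - 23/229*(-16))/(-1864) = 443*(1/777) + (-345/229 + 368/229)*(-1/1864) = 443/777 + (23/229)*(-1/1864) = 443/777 - 23/426856 = 189079337/331667112 ≈ 0.57009)
k((-2)⁴) + U = 63 + 189079337/331667112 = 21084107393/331667112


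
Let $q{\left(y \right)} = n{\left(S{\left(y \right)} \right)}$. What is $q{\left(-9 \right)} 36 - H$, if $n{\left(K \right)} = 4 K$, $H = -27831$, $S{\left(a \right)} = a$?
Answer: $26535$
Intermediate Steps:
$q{\left(y \right)} = 4 y$
$q{\left(-9 \right)} 36 - H = 4 \left(-9\right) 36 - -27831 = \left(-36\right) 36 + 27831 = -1296 + 27831 = 26535$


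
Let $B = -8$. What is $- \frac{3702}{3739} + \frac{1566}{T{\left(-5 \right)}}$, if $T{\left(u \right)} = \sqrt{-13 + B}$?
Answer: $- \frac{3702}{3739} - \frac{522 i \sqrt{21}}{7} \approx -0.9901 - 341.73 i$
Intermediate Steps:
$T{\left(u \right)} = i \sqrt{21}$ ($T{\left(u \right)} = \sqrt{-13 - 8} = \sqrt{-21} = i \sqrt{21}$)
$- \frac{3702}{3739} + \frac{1566}{T{\left(-5 \right)}} = - \frac{3702}{3739} + \frac{1566}{i \sqrt{21}} = \left(-3702\right) \frac{1}{3739} + 1566 \left(- \frac{i \sqrt{21}}{21}\right) = - \frac{3702}{3739} - \frac{522 i \sqrt{21}}{7}$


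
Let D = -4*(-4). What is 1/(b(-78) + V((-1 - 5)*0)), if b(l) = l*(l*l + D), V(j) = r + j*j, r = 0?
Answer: -1/475800 ≈ -2.1017e-6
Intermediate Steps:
D = 16
V(j) = j**2 (V(j) = 0 + j*j = 0 + j**2 = j**2)
b(l) = l*(16 + l**2) (b(l) = l*(l*l + 16) = l*(l**2 + 16) = l*(16 + l**2))
1/(b(-78) + V((-1 - 5)*0)) = 1/(-78*(16 + (-78)**2) + ((-1 - 5)*0)**2) = 1/(-78*(16 + 6084) + (-6*0)**2) = 1/(-78*6100 + 0**2) = 1/(-475800 + 0) = 1/(-475800) = -1/475800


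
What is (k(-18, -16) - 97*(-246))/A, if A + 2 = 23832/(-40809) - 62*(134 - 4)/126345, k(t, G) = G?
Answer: -4098342950061/455066693 ≈ -9006.0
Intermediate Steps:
A = -910133386/343734207 (A = -2 + (23832/(-40809) - 62*(134 - 4)/126345) = -2 + (23832*(-1/40809) - 62*130*(1/126345)) = -2 + (-7944/13603 - 8060*1/126345) = -2 + (-7944/13603 - 1612/25269) = -2 - 222664972/343734207 = -910133386/343734207 ≈ -2.6478)
(k(-18, -16) - 97*(-246))/A = (-16 - 97*(-246))/(-910133386/343734207) = (-16 + 23862)*(-343734207/910133386) = 23846*(-343734207/910133386) = -4098342950061/455066693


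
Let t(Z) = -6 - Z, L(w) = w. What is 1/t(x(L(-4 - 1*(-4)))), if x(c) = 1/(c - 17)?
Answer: -17/101 ≈ -0.16832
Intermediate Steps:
x(c) = 1/(-17 + c)
1/t(x(L(-4 - 1*(-4)))) = 1/(-6 - 1/(-17 + (-4 - 1*(-4)))) = 1/(-6 - 1/(-17 + (-4 + 4))) = 1/(-6 - 1/(-17 + 0)) = 1/(-6 - 1/(-17)) = 1/(-6 - 1*(-1/17)) = 1/(-6 + 1/17) = 1/(-101/17) = -17/101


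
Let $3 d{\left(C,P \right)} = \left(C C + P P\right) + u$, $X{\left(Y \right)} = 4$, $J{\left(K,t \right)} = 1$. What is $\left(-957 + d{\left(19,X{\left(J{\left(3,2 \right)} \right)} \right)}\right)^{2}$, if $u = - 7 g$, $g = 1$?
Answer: $\frac{6255001}{9} \approx 6.95 \cdot 10^{5}$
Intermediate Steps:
$u = -7$ ($u = \left(-7\right) 1 = -7$)
$d{\left(C,P \right)} = - \frac{7}{3} + \frac{C^{2}}{3} + \frac{P^{2}}{3}$ ($d{\left(C,P \right)} = \frac{\left(C C + P P\right) - 7}{3} = \frac{\left(C^{2} + P^{2}\right) - 7}{3} = \frac{-7 + C^{2} + P^{2}}{3} = - \frac{7}{3} + \frac{C^{2}}{3} + \frac{P^{2}}{3}$)
$\left(-957 + d{\left(19,X{\left(J{\left(3,2 \right)} \right)} \right)}\right)^{2} = \left(-957 + \left(- \frac{7}{3} + \frac{19^{2}}{3} + \frac{4^{2}}{3}\right)\right)^{2} = \left(-957 + \left(- \frac{7}{3} + \frac{1}{3} \cdot 361 + \frac{1}{3} \cdot 16\right)\right)^{2} = \left(-957 + \left(- \frac{7}{3} + \frac{361}{3} + \frac{16}{3}\right)\right)^{2} = \left(-957 + \frac{370}{3}\right)^{2} = \left(- \frac{2501}{3}\right)^{2} = \frac{6255001}{9}$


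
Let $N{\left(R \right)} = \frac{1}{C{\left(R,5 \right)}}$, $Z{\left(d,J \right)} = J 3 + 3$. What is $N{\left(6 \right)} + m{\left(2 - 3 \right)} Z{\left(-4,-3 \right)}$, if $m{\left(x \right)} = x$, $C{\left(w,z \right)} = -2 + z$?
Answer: $\frac{19}{3} \approx 6.3333$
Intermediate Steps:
$Z{\left(d,J \right)} = 3 + 3 J$ ($Z{\left(d,J \right)} = 3 J + 3 = 3 + 3 J$)
$N{\left(R \right)} = \frac{1}{3}$ ($N{\left(R \right)} = \frac{1}{-2 + 5} = \frac{1}{3}$)
$N{\left(6 \right)} + m{\left(2 - 3 \right)} Z{\left(-4,-3 \right)} = \frac{1}{3} + \left(2 - 3\right) \left(3 + 3 \left(-3\right)\right) = \frac{1}{3} - \left(3 - 9\right) = \frac{1}{3} - -6 = \frac{1}{3} + 6 = \frac{19}{3}$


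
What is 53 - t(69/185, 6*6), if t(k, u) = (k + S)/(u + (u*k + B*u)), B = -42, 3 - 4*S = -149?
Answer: 14347627/270576 ≈ 53.026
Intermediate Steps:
S = 38 (S = ¾ - ¼*(-149) = ¾ + 149/4 = 38)
t(k, u) = (38 + k)/(-41*u + k*u) (t(k, u) = (k + 38)/(u + (u*k - 42*u)) = (38 + k)/(u + (k*u - 42*u)) = (38 + k)/(u + (-42*u + k*u)) = (38 + k)/(-41*u + k*u))
53 - t(69/185, 6*6) = 53 - (38 + 69/185)/((6*6)*(-41 + 69/185)) = 53 - (38 + 69*(1/185))/(36*(-41 + 69*(1/185))) = 53 - (38 + 69/185)/(36*(-41 + 69/185)) = 53 - 7099/(36*(-7516/185)*185) = 53 - (-185)*7099/(36*7516*185) = 53 - 1*(-7099/270576) = 53 + 7099/270576 = 14347627/270576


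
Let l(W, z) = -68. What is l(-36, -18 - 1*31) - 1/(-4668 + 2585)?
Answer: -141643/2083 ≈ -68.000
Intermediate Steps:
l(-36, -18 - 1*31) - 1/(-4668 + 2585) = -68 - 1/(-4668 + 2585) = -68 - 1/(-2083) = -68 - 1*(-1/2083) = -68 + 1/2083 = -141643/2083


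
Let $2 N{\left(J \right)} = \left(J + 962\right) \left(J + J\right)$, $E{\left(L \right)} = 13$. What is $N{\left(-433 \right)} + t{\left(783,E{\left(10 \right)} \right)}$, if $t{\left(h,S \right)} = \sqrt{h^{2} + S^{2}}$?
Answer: $-229057 + 17 \sqrt{2122} \approx -2.2827 \cdot 10^{5}$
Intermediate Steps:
$t{\left(h,S \right)} = \sqrt{S^{2} + h^{2}}$
$N{\left(J \right)} = J \left(962 + J\right)$ ($N{\left(J \right)} = \frac{\left(J + 962\right) \left(J + J\right)}{2} = \frac{\left(962 + J\right) 2 J}{2} = \frac{2 J \left(962 + J\right)}{2} = J \left(962 + J\right)$)
$N{\left(-433 \right)} + t{\left(783,E{\left(10 \right)} \right)} = - 433 \left(962 - 433\right) + \sqrt{13^{2} + 783^{2}} = \left(-433\right) 529 + \sqrt{169 + 613089} = -229057 + \sqrt{613258} = -229057 + 17 \sqrt{2122}$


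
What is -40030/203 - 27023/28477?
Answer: -1145419979/5780831 ≈ -198.14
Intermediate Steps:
-40030/203 - 27023/28477 = -1145419979/5780831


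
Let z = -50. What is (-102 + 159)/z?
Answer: -57/50 ≈ -1.1400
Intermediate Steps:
(-102 + 159)/z = (-102 + 159)/(-50) = -1/50*57 = -57/50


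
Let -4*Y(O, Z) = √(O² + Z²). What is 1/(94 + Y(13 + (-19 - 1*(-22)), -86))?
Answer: 376/33431 + 2*√1913/33431 ≈ 0.013864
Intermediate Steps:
Y(O, Z) = -√(O² + Z²)/4
1/(94 + Y(13 + (-19 - 1*(-22)), -86)) = 1/(94 - √((13 + (-19 - 1*(-22)))² + (-86)²)/4) = 1/(94 - √((13 + (-19 + 22))² + 7396)/4) = 1/(94 - √((13 + 3)² + 7396)/4) = 1/(94 - √(16² + 7396)/4) = 1/(94 - √(256 + 7396)/4) = 1/(94 - √1913/2)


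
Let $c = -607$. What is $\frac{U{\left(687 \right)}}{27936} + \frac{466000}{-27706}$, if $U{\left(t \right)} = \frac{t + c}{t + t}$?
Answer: $- \frac{558967862735}{33233402412} \approx -16.819$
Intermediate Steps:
$U{\left(t \right)} = \frac{-607 + t}{2 t}$ ($U{\left(t \right)} = \frac{t - 607}{t + t} = \frac{-607 + t}{2 t}$)
$\frac{U{\left(687 \right)}}{27936} + \frac{466000}{-27706} = \frac{\frac{1}{2} \cdot \frac{1}{687} \left(-607 + 687\right)}{27936} + \frac{466000}{-27706} = \frac{1}{2} \cdot \frac{1}{687} \cdot 80 \cdot \frac{1}{27936} + 466000 \left(- \frac{1}{27706}\right) = \frac{40}{687} \cdot \frac{1}{27936} - \frac{233000}{13853} = \frac{5}{2399004} - \frac{233000}{13853} = - \frac{558967862735}{33233402412}$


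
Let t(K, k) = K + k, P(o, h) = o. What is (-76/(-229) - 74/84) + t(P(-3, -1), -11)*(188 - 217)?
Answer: 3899627/9618 ≈ 405.45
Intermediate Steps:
(-76/(-229) - 74/84) + t(P(-3, -1), -11)*(188 - 217) = (-76/(-229) - 74/84) + (-3 - 11)*(188 - 217) = (-76*(-1/229) - 74*1/84) - 14*(-29) = (76/229 - 37/42) + 406 = -5281/9618 + 406 = 3899627/9618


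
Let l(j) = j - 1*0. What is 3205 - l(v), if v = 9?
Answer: 3196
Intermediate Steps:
l(j) = j (l(j) = j + 0 = j)
3205 - l(v) = 3205 - 1*9 = 3205 - 9 = 3196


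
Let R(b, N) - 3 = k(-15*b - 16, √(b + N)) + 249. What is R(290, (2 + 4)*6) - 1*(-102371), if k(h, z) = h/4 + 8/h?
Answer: 443286521/4366 ≈ 1.0153e+5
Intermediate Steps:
k(h, z) = 8/h + h/4 (k(h, z) = h*(¼) + 8/h = h/4 + 8/h = 8/h + h/4)
R(b, N) = 248 + 8/(-16 - 15*b) - 15*b/4 (R(b, N) = 3 + ((8/(-15*b - 16) + (-15*b - 16)/4) + 249) = 3 + ((8/(-16 - 15*b) + (-16 - 15*b)/4) + 249) = 3 + ((8/(-16 - 15*b) + (-4 - 15*b/4)) + 249) = 3 + ((-4 + 8/(-16 - 15*b) - 15*b/4) + 249) = 3 + (245 + 8/(-16 - 15*b) - 15*b/4) = 248 + 8/(-16 - 15*b) - 15*b/4)
R(290, (2 + 4)*6) - 1*(-102371) = 15*(1056 - 15*290² + 976*290)/(4*(16 + 15*290)) - 1*(-102371) = 15*(1056 - 15*84100 + 283040)/(4*(16 + 4350)) + 102371 = (15/4)*(1056 - 1261500 + 283040)/4366 + 102371 = (15/4)*(1/4366)*(-977404) + 102371 = -3665265/4366 + 102371 = 443286521/4366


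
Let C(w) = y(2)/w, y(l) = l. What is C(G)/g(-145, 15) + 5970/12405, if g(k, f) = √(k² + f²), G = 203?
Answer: 398/827 + √34/86275 ≈ 0.48133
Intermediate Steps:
g(k, f) = √(f² + k²)
C(w) = 2/w
C(G)/g(-145, 15) + 5970/12405 = (2/203)/(√(15² + (-145)²)) + 5970/12405 = (2*(1/203))/(√(225 + 21025)) + 5970*(1/12405) = 2/(203*(√21250)) + 398/827 = 2/(203*((25*√34))) + 398/827 = 2*(√34/850)/203 + 398/827 = √34/86275 + 398/827 = 398/827 + √34/86275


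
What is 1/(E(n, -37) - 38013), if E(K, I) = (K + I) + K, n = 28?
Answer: -1/37994 ≈ -2.6320e-5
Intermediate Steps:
E(K, I) = I + 2*K (E(K, I) = (I + K) + K = I + 2*K)
1/(E(n, -37) - 38013) = 1/((-37 + 2*28) - 38013) = 1/((-37 + 56) - 38013) = 1/(19 - 38013) = 1/(-37994) = -1/37994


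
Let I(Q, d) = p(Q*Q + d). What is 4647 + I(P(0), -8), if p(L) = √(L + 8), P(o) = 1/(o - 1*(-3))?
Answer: 13942/3 ≈ 4647.3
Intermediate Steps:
P(o) = 1/(3 + o) (P(o) = 1/(o + 3) = 1/(3 + o))
p(L) = √(8 + L)
I(Q, d) = √(8 + d + Q²) (I(Q, d) = √(8 + (Q*Q + d)) = √(8 + (Q² + d)) = √(8 + (d + Q²)) = √(8 + d + Q²))
4647 + I(P(0), -8) = 4647 + √(8 - 8 + (1/(3 + 0))²) = 4647 + √(8 - 8 + (1/3)²) = 4647 + √(8 - 8 + (⅓)²) = 4647 + √(8 - 8 + ⅑) = 4647 + √(⅑) = 4647 + ⅓ = 13942/3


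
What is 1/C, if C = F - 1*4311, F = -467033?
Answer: -1/471344 ≈ -2.1216e-6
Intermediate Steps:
C = -471344 (C = -467033 - 1*4311 = -467033 - 4311 = -471344)
1/C = 1/(-471344) = -1/471344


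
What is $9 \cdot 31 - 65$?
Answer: $214$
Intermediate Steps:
$9 \cdot 31 - 65 = 279 - 65 = 214$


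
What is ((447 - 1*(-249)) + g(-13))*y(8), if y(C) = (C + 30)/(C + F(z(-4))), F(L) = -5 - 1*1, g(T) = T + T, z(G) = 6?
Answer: 12730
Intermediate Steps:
g(T) = 2*T
F(L) = -6 (F(L) = -5 - 1 = -6)
y(C) = (30 + C)/(-6 + C) (y(C) = (C + 30)/(C - 6) = (30 + C)/(-6 + C))
((447 - 1*(-249)) + g(-13))*y(8) = ((447 - 1*(-249)) + 2*(-13))*((30 + 8)/(-6 + 8)) = ((447 + 249) - 26)*(38/2) = (696 - 26)*((½)*38) = 670*19 = 12730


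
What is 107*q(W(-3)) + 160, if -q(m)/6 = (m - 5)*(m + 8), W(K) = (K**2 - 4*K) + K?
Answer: -216836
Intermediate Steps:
W(K) = K**2 - 3*K
q(m) = -6*(-5 + m)*(8 + m) (q(m) = -6*(m - 5)*(m + 8) = -6*(-5 + m)*(8 + m))
107*q(W(-3)) + 160 = 107*(240 - (-54)*(-3 - 3) - 6*9*(-3 - 3)**2) + 160 = 107*(240 - (-54)*(-6) - 6*(-3*(-6))**2) + 160 = 107*(240 - 18*18 - 6*18**2) + 160 = 107*(240 - 324 - 6*324) + 160 = 107*(240 - 324 - 1944) + 160 = 107*(-2028) + 160 = -216996 + 160 = -216836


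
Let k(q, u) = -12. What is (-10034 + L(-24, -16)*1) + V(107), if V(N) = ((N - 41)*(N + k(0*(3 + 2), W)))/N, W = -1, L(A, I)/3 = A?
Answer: -1075072/107 ≈ -10047.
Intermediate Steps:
L(A, I) = 3*A
V(N) = (-41 + N)*(-12 + N)/N (V(N) = ((N - 41)*(N - 12))/N = ((-41 + N)*(-12 + N))/N = (-41 + N)*(-12 + N)/N)
(-10034 + L(-24, -16)*1) + V(107) = (-10034 + (3*(-24))*1) + (-53 + 107 + 492/107) = (-10034 - 72*1) + (-53 + 107 + 492*(1/107)) = (-10034 - 72) + (-53 + 107 + 492/107) = -10106 + 6270/107 = -1075072/107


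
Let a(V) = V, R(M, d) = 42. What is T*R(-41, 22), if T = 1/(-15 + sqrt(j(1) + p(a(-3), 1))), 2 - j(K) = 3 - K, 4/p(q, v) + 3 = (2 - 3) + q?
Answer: -4410/1579 - 84*I*sqrt(7)/1579 ≈ -2.7929 - 0.14075*I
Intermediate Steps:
p(q, v) = 4/(-4 + q) (p(q, v) = 4/(-3 + ((2 - 3) + q)) = 4/(-3 + (-1 + q)) = 4/(-4 + q))
j(K) = -1 + K (j(K) = 2 - (3 - K) = 2 + (-3 + K) = -1 + K)
T = 1/(-15 + 2*I*sqrt(7)/7) (T = 1/(-15 + sqrt((-1 + 1) + 4/(-4 - 3))) = 1/(-15 + sqrt(0 + 4/(-7))) = 1/(-15 + sqrt(0 + 4*(-1/7))) = 1/(-15 + sqrt(0 - 4/7)) = 1/(-15 + sqrt(-4/7)) = 1/(-15 + 2*I*sqrt(7)/7) ≈ -0.066498 - 0.0033512*I)
T*R(-41, 22) = (-105/1579 - 2*I*sqrt(7)/1579)*42 = -4410/1579 - 84*I*sqrt(7)/1579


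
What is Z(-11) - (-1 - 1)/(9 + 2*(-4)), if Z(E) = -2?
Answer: 0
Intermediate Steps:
Z(-11) - (-1 - 1)/(9 + 2*(-4)) = -2 - (-1 - 1)/(9 + 2*(-4)) = -2 - (-2)/(9 - 8) = -2 - (-2)/1 = -2 - (-2) = -2 - 1*(-2) = -2 + 2 = 0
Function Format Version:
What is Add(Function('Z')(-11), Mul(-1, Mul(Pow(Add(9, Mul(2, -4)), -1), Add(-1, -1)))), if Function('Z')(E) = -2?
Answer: 0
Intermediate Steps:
Add(Function('Z')(-11), Mul(-1, Mul(Pow(Add(9, Mul(2, -4)), -1), Add(-1, -1)))) = Add(-2, Mul(-1, Mul(Pow(Add(9, Mul(2, -4)), -1), Add(-1, -1)))) = Add(-2, Mul(-1, Mul(Pow(Add(9, -8), -1), -2))) = Add(-2, Mul(-1, Mul(Pow(1, -1), -2))) = Add(-2, Mul(-1, Mul(1, -2))) = Add(-2, Mul(-1, -2)) = Add(-2, 2) = 0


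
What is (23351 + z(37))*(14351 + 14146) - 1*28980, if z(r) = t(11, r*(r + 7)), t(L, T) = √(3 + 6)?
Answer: 665489958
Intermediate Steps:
t(L, T) = 3 (t(L, T) = √9 = 3)
z(r) = 3
(23351 + z(37))*(14351 + 14146) - 1*28980 = (23351 + 3)*(14351 + 14146) - 1*28980 = 23354*28497 - 28980 = 665518938 - 28980 = 665489958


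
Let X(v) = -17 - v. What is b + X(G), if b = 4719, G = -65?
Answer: 4767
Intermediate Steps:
b + X(G) = 4719 + (-17 - 1*(-65)) = 4719 + (-17 + 65) = 4719 + 48 = 4767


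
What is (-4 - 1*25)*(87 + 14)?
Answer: -2929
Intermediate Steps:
(-4 - 1*25)*(87 + 14) = (-4 - 25)*101 = -29*101 = -2929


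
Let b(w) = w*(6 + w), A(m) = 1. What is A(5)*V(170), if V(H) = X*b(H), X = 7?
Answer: 209440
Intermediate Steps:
V(H) = 7*H*(6 + H) (V(H) = 7*(H*(6 + H)) = 7*H*(6 + H))
A(5)*V(170) = 1*(7*170*(6 + 170)) = 1*(7*170*176) = 1*209440 = 209440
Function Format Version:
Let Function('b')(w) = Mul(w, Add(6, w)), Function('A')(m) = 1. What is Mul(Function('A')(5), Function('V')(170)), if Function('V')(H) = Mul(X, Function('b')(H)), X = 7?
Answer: 209440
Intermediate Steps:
Function('V')(H) = Mul(7, H, Add(6, H)) (Function('V')(H) = Mul(7, Mul(H, Add(6, H))) = Mul(7, H, Add(6, H)))
Mul(Function('A')(5), Function('V')(170)) = Mul(1, Mul(7, 170, Add(6, 170))) = Mul(1, Mul(7, 170, 176)) = Mul(1, 209440) = 209440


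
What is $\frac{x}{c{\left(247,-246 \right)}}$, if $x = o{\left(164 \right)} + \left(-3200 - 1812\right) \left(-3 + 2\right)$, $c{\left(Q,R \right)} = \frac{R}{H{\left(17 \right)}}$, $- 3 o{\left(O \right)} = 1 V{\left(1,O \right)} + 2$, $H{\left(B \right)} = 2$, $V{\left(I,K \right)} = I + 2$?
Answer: $- \frac{15031}{369} \approx -40.734$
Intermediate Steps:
$V{\left(I,K \right)} = 2 + I$
$o{\left(O \right)} = - \frac{5}{3}$ ($o{\left(O \right)} = - \frac{1 \left(2 + 1\right) + 2}{3} = - \frac{1 \cdot 3 + 2}{3} = - \frac{3 + 2}{3} = \left(- \frac{1}{3}\right) 5 = - \frac{5}{3}$)
$c{\left(Q,R \right)} = \frac{R}{2}$
$x = \frac{15031}{3}$ ($x = - \frac{5}{3} + \left(-3200 - 1812\right) \left(-3 + 2\right) = - \frac{5}{3} - -5012 = - \frac{5}{3} + 5012 = \frac{15031}{3} \approx 5010.3$)
$\frac{x}{c{\left(247,-246 \right)}} = \frac{15031}{3 \cdot \frac{1}{2} \left(-246\right)} = \frac{15031}{3 \left(-123\right)} = \frac{15031}{3} \left(- \frac{1}{123}\right) = - \frac{15031}{369}$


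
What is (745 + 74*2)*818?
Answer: 730474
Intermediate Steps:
(745 + 74*2)*818 = (745 + 148)*818 = 893*818 = 730474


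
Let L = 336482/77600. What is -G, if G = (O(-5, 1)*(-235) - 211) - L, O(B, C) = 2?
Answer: 26591041/38800 ≈ 685.34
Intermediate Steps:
L = 168241/38800 (L = 336482*(1/77600) = 168241/38800 ≈ 4.3361)
G = -26591041/38800 (G = (2*(-235) - 211) - 1*168241/38800 = (-470 - 211) - 168241/38800 = -681 - 168241/38800 = -26591041/38800 ≈ -685.34)
-G = -1*(-26591041/38800) = 26591041/38800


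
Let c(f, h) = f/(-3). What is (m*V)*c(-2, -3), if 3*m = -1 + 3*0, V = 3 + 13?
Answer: -32/9 ≈ -3.5556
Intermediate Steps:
c(f, h) = -f/3 (c(f, h) = f*(-⅓) = -f/3)
V = 16
m = -⅓ (m = (-1 + 3*0)/3 = (-1 + 0)/3 = (⅓)*(-1) = -⅓ ≈ -0.33333)
(m*V)*c(-2, -3) = (-⅓*16)*(-⅓*(-2)) = -16/3*⅔ = -32/9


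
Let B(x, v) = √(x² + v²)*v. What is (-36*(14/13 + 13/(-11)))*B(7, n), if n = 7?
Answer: 26460*√2/143 ≈ 261.68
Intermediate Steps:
B(x, v) = v*√(v² + x²) (B(x, v) = √(v² + x²)*v = v*√(v² + x²))
(-36*(14/13 + 13/(-11)))*B(7, n) = (-36*(14/13 + 13/(-11)))*(7*√(7² + 7²)) = (-36*(14*(1/13) + 13*(-1/11)))*(7*√(49 + 49)) = (-36*(14/13 - 13/11))*(7*√98) = (-36*(-15/143))*(7*(7*√2)) = 540*(49*√2)/143 = 26460*√2/143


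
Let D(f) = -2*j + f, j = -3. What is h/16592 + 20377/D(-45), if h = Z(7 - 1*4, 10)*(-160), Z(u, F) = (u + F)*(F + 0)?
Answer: -21181649/40443 ≈ -523.74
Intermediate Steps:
Z(u, F) = F*(F + u) (Z(u, F) = (F + u)*F = F*(F + u))
D(f) = 6 + f (D(f) = -2*(-3) + f = 6 + f)
h = -20800 (h = (10*(10 + (7 - 1*4)))*(-160) = (10*(10 + (7 - 4)))*(-160) = (10*(10 + 3))*(-160) = (10*13)*(-160) = 130*(-160) = -20800)
h/16592 + 20377/D(-45) = -20800/16592 + 20377/(6 - 45) = -20800*1/16592 + 20377/(-39) = -1300/1037 + 20377*(-1/39) = -1300/1037 - 20377/39 = -21181649/40443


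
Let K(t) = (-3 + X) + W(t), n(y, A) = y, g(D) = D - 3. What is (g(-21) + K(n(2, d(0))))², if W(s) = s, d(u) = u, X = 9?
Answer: 256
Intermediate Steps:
g(D) = -3 + D
K(t) = 6 + t (K(t) = (-3 + 9) + t = 6 + t)
(g(-21) + K(n(2, d(0))))² = ((-3 - 21) + (6 + 2))² = (-24 + 8)² = (-16)² = 256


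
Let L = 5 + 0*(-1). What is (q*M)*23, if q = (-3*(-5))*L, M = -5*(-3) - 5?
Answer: 17250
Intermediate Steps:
L = 5 (L = 5 + 0 = 5)
M = 10 (M = 15 - 5 = 10)
q = 75 (q = -3*(-5)*5 = 15*5 = 75)
(q*M)*23 = (75*10)*23 = 750*23 = 17250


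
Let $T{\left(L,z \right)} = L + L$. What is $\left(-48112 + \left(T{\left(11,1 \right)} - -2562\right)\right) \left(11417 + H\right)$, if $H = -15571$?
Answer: $189123312$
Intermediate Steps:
$T{\left(L,z \right)} = 2 L$
$\left(-48112 + \left(T{\left(11,1 \right)} - -2562\right)\right) \left(11417 + H\right) = \left(-48112 + \left(2 \cdot 11 - -2562\right)\right) \left(11417 - 15571\right) = \left(-48112 + \left(22 + 2562\right)\right) \left(-4154\right) = \left(-48112 + 2584\right) \left(-4154\right) = \left(-45528\right) \left(-4154\right) = 189123312$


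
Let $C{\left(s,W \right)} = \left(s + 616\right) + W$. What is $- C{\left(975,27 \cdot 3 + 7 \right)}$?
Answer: $-1679$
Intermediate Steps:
$C{\left(s,W \right)} = 616 + W + s$ ($C{\left(s,W \right)} = \left(616 + s\right) + W = 616 + W + s$)
$- C{\left(975,27 \cdot 3 + 7 \right)} = - (616 + \left(27 \cdot 3 + 7\right) + 975) = - (616 + \left(81 + 7\right) + 975) = - (616 + 88 + 975) = \left(-1\right) 1679 = -1679$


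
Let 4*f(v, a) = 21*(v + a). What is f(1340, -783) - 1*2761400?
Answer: -11033903/4 ≈ -2.7585e+6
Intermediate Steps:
f(v, a) = 21*a/4 + 21*v/4 (f(v, a) = (21*(v + a))/4 = (21*(a + v))/4 = (21*a + 21*v)/4 = 21*a/4 + 21*v/4)
f(1340, -783) - 1*2761400 = ((21/4)*(-783) + (21/4)*1340) - 1*2761400 = (-16443/4 + 7035) - 2761400 = 11697/4 - 2761400 = -11033903/4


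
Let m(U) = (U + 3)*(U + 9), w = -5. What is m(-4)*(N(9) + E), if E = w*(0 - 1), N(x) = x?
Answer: -70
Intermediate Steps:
m(U) = (3 + U)*(9 + U)
E = 5 (E = -5*(0 - 1) = -5*(-1) = 5)
m(-4)*(N(9) + E) = (27 + (-4)² + 12*(-4))*(9 + 5) = (27 + 16 - 48)*14 = -5*14 = -70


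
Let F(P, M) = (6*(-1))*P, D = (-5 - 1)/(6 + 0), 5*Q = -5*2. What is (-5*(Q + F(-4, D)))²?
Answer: 12100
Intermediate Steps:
Q = -2 (Q = (-5*2)/5 = (⅕)*(-10) = -2)
D = -1 (D = -6/6 = -6*⅙ = -1)
F(P, M) = -6*P
(-5*(Q + F(-4, D)))² = (-5*(-2 - 6*(-4)))² = (-5*(-2 + 24))² = (-5*22)² = (-110)² = 12100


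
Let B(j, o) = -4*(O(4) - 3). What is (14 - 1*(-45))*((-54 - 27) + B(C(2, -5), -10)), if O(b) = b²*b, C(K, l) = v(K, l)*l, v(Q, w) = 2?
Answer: -19175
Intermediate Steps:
C(K, l) = 2*l
O(b) = b³
B(j, o) = -244 (B(j, o) = -4*(4³ - 3) = -4*(64 - 3) = -4*61 = -244)
(14 - 1*(-45))*((-54 - 27) + B(C(2, -5), -10)) = (14 - 1*(-45))*((-54 - 27) - 244) = (14 + 45)*(-81 - 244) = 59*(-325) = -19175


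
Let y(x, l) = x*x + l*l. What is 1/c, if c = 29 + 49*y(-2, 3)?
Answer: 1/666 ≈ 0.0015015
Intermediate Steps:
y(x, l) = l² + x² (y(x, l) = x² + l² = l² + x²)
c = 666 (c = 29 + 49*(3² + (-2)²) = 29 + 49*(9 + 4) = 29 + 49*13 = 29 + 637 = 666)
1/c = 1/666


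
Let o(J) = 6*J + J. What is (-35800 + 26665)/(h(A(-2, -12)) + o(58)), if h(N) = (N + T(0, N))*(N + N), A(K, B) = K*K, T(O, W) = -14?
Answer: -9135/326 ≈ -28.021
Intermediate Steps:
o(J) = 7*J
A(K, B) = K**2
h(N) = 2*N*(-14 + N) (h(N) = (N - 14)*(N + N) = (-14 + N)*(2*N) = 2*N*(-14 + N))
(-35800 + 26665)/(h(A(-2, -12)) + o(58)) = (-35800 + 26665)/(2*(-2)**2*(-14 + (-2)**2) + 7*58) = -9135/(2*4*(-14 + 4) + 406) = -9135/(2*4*(-10) + 406) = -9135/(-80 + 406) = -9135/326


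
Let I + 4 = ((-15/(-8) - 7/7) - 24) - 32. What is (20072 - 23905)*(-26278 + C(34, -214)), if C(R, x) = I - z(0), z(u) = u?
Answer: 807601601/8 ≈ 1.0095e+8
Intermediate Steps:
I = -473/8 (I = -4 + (((-15/(-8) - 7/7) - 24) - 32) = -4 + (((-15*(-1/8) - 7*1/7) - 24) - 32) = -4 + (((15/8 - 1) - 24) - 32) = -4 + ((7/8 - 24) - 32) = -4 + (-185/8 - 32) = -4 - 441/8 = -473/8 ≈ -59.125)
C(R, x) = -473/8 (C(R, x) = -473/8 - 1*0 = -473/8 + 0 = -473/8)
(20072 - 23905)*(-26278 + C(34, -214)) = (20072 - 23905)*(-26278 - 473/8) = -3833*(-210697/8) = 807601601/8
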